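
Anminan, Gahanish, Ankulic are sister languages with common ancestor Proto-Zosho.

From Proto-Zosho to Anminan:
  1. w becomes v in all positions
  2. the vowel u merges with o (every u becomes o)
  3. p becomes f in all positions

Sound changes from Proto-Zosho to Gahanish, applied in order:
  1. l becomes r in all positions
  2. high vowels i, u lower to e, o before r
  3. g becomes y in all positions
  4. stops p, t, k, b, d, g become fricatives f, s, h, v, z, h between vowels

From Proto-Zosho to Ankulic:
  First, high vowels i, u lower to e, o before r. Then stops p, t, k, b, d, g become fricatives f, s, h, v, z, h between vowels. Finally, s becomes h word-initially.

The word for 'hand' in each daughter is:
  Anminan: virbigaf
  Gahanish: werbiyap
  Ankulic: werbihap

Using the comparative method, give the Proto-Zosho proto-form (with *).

Position 2: Anminan has i, Gahanish has e, Ankulic has e. Anminan preserves i here (none of its changes turn any other segment into i), so the proto-segment is *i.
Position 8: Anminan has f, Gahanish has p, Ankulic has p. Gahanish preserves p here (none of its changes turn any other segment into p), so the proto-segment is *p.
Position 6: Anminan has g, Gahanish has y, Ankulic has h. Anminan preserves g here (none of its changes turn any other segment into g), so the proto-segment is *g.
This points to *wirbigap. Verify forward in each daughter:
Anminan: *wirbigap > virbigap > virbigaf  (by unconditioned shift, unconditioned shift)
Gahanish: *wirbigap > werbigap > werbiyap  (by pre-rhotic lowering, unconditioned shift)
Ankulic: *wirbigap
  wirbigap → werbigap   [pre-rhotic lowering]
  werbigap → werbihap   [intervocalic lenition]
  werbihap (rule 3 does not apply)
  giving Ankulic werbihap.
No other proto-form is consistent with every reflex, so the reconstruction is *wirbigap.

*wirbigap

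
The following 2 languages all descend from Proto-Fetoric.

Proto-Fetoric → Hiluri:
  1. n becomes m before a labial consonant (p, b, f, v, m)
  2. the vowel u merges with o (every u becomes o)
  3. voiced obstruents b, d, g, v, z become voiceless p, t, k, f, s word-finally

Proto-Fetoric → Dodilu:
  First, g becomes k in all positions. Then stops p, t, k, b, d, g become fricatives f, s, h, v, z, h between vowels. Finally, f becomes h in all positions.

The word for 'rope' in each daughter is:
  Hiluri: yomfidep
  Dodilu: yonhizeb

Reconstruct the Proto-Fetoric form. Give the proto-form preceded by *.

*yonfideb

Position 6: Hiluri has d, Dodilu has z. Hiluri preserves d here (none of its changes turn any other segment into d), so the proto-segment is *d.
Position 8: Hiluri has p, Dodilu has b. Dodilu preserves b here (none of its changes turn any other segment into b), so the proto-segment is *b.
Continuing position by position gives *yonfideb; check it forward:
Hiluri: start from *yonfideb.
  rule 1 (nasal place assimilation): yonfideb → yomfideb
  rule 2: no change — yomfideb
  rule 3 (final devoicing): yomfideb → yomfidep
  ⇒ Hiluri yomfidep
Dodilu: *yonfideb
  yonfideb (rule 1 does not apply)
  yonfideb → yonfizeb   [intervocalic lenition]
  yonfizeb → yonhizeb   [unconditioned shift]
  giving Dodilu yonhizeb.
*yonfideb is the unique common source.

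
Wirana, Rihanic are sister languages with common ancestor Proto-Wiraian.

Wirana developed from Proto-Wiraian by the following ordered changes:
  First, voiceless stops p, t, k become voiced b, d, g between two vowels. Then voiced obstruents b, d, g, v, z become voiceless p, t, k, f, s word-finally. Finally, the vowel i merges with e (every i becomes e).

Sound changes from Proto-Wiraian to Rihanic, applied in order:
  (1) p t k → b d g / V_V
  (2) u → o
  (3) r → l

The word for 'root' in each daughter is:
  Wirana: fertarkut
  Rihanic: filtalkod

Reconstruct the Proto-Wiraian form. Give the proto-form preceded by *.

*firtarkud

Position 8: Wirana has u, Rihanic has o. Wirana preserves u here (none of its changes turn any other segment into u), so the proto-segment is *u.
Position 9: Wirana has t, Rihanic has d. Taking the neighbouring segments as reconstructed: Wirana t could go back to *t or *d; Rihanic d can only go back to *d — the one source consistent with every daughter is *d.
Position 3: Wirana has r, Rihanic has l. Wirana preserves r here (none of its changes turn any other segment into r), so the proto-segment is *r.
Continuing position by position gives *firtarkud; check it forward:
Wirana: *firtarkud
  firtarkud (rule 1 does not apply)
  firtarkud → firtarkut   [final devoicing]
  firtarkut → fertarkut   [vowel merger]
  giving Wirana fertarkut.
Rihanic: *firtarkud
  firtarkud (rule 1 does not apply)
  firtarkud → firtarkod   [vowel merger]
  firtarkod → filtalkod   [unconditioned shift]
  giving Rihanic filtalkod.
Only *firtarkud yields all of Wirana fertarkut, Rihanic filtalkod.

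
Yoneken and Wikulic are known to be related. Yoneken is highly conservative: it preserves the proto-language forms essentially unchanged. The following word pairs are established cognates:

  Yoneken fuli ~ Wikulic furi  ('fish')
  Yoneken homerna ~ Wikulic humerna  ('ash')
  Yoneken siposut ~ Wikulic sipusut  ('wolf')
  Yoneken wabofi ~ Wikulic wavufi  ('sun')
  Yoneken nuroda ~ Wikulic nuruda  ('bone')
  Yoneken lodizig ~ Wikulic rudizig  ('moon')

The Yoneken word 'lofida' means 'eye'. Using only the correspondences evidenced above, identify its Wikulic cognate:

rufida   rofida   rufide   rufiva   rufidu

lodizig ~ rudizig — Yoneken l corresponds to Wikulic r word-initially before a back vowel.
wabofi ~ wavufi — Yoneken o corresponds to Wikulic u after a consonant, before a labial obstruent.
Applying these to Yoneken 'lofida':
  lofida → rofida   (l→r word-initially before a back vowel)
  rofida → rufida   (o→u after a consonant, before a labial obstruent)
So the Wikulic cognate is 'rufida'.

rufida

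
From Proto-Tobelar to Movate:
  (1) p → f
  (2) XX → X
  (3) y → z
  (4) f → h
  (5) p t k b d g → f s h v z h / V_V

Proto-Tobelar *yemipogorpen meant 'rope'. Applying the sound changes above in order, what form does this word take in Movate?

Movate: *yemipogorpen
  yemipogorpen → yemifogorfen   [unconditioned shift]
  yemifogorfen (rule 2 does not apply)
  yemifogorfen → zemifogorfen   [unconditioned shift]
  zemifogorfen → zemihogorhen   [unconditioned shift]
  zemihogorhen → zemihohorhen   [intervocalic lenition]
  giving Movate zemihohorhen.

zemihohorhen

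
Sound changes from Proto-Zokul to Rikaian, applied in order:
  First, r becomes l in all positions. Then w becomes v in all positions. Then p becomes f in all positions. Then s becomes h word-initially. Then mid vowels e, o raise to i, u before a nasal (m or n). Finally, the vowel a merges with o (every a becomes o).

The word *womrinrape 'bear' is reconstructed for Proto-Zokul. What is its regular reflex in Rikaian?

Rikaian: start from *womrinrape.
  rule 1 (unconditioned shift): womrinrape → womlinlape
  rule 2 (unconditioned shift): womlinlape → vomlinlape
  rule 3 (unconditioned shift): vomlinlape → vomlinlafe
  rule 4: no change — vomlinlafe
  rule 5 (pre-nasal raising): vomlinlafe → vumlinlafe
  rule 6 (vowel merger): vumlinlafe → vumlinlofe
  ⇒ Rikaian vumlinlofe

vumlinlofe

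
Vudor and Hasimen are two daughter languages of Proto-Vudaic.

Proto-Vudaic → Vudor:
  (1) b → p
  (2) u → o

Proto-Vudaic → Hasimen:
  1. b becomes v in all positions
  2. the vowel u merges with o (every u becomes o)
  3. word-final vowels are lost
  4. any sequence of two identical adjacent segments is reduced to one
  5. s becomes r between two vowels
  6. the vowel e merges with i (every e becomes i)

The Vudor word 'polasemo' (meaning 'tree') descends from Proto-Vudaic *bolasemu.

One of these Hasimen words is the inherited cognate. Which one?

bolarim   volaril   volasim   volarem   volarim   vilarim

Hasimen: *bolasemu
  bolasemu → volasemu   [unconditioned shift]
  volasemu → volasemo   [vowel merger]
  volasemo → volasem   [apocope]
  volasem (rule 4 does not apply)
  volasem → volarem   [rhotacism]
  volarem → volarim   [vowel merger]
  giving Hasimen volarim.
Among the options, 'volarim' alone shows every Hasimen change applied in order.

volarim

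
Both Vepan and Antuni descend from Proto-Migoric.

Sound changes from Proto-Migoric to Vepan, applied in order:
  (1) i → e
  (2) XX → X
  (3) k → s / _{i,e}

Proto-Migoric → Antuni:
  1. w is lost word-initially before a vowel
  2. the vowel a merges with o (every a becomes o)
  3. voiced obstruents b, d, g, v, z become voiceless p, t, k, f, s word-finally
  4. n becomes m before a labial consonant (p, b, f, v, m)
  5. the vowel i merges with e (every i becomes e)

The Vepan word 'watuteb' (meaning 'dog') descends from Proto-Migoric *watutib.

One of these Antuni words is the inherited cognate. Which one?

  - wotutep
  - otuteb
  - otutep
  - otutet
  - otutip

Antuni: start from *watutib.
  rule 1 (glide loss): watutib → atutib
  rule 2 (vowel merger): atutib → otutib
  rule 3 (final devoicing): otutib → otutip
  rule 4: no change — otutip
  rule 5 (vowel merger): otutip → otutep
  ⇒ Antuni otutep
Among the options, 'otutep' alone shows every Antuni change applied in order.

otutep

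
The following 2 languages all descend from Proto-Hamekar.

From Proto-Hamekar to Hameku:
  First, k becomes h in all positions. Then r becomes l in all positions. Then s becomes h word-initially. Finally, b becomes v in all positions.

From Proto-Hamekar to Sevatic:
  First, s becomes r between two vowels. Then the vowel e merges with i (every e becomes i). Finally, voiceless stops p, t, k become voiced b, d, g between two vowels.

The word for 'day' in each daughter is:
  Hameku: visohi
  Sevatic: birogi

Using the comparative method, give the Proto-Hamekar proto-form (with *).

Position 1: Hameku has v, Sevatic has b. Taking the neighbouring segments as reconstructed: Hameku v could go back to *b or *v; Sevatic b can only go back to *b — the one source consistent with every daughter is *b.
Position 5: Hameku has h, Sevatic has g. Taking the neighbouring segments as reconstructed: Hameku h could go back to *k or *h; Sevatic g could go back to *k or *g — the one source consistent with every daughter is *k.
This points to *bisoki. Verify forward in each daughter:
Hameku: *bisoki
  bisoki → bisohi   [unconditioned shift]
  bisohi (rule 2 does not apply)
  bisohi (rule 3 does not apply)
  bisohi → visohi   [unconditioned shift]
  giving Hameku visohi.
Sevatic: *bisoki
  bisoki → biroki   [rhotacism]
  biroki (rule 2 does not apply)
  biroki → birogi   [intervocalic voicing]
  giving Sevatic birogi.
*bisoki is the unique common source.

*bisoki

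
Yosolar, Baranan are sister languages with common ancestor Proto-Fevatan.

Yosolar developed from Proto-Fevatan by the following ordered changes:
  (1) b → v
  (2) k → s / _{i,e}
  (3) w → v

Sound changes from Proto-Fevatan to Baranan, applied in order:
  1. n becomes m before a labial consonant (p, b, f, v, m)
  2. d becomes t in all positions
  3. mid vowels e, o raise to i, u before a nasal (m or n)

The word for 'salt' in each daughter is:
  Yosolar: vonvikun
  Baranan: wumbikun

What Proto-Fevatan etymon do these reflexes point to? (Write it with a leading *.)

Position 2: Yosolar has o, Baranan has u. Yosolar preserves o here (none of its changes turn any other segment into o), so the proto-segment is *o.
Position 1: Yosolar has v, Baranan has w. Baranan preserves w here (none of its changes turn any other segment into w), so the proto-segment is *w.
This points to *wonbikun. Verify forward in each daughter:
Yosolar: *wonbikun > wonvikun > vonvikun  (by unconditioned shift, unconditioned shift)
Baranan: *wonbikun
  wonbikun → wombikun   [nasal place assimilation]
  wombikun (rule 2 does not apply)
  wombikun → wumbikun   [pre-nasal raising]
  giving Baranan wumbikun.
No other proto-form is consistent with every reflex, so the reconstruction is *wonbikun.

*wonbikun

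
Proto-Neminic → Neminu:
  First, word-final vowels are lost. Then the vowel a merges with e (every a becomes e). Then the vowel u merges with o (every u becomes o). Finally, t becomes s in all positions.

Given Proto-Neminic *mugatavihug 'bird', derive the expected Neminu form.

mogesevihog

Neminu: *mugatavihug > mugetevihug > mogetevihog > mogesevihog  (by vowel merger, vowel merger, unconditioned shift)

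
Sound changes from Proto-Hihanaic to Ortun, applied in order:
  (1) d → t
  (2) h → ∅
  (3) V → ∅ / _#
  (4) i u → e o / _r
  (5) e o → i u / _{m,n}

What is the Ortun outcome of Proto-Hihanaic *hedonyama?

etunyam

Ortun: *hedonyama
  hedonyama → hetonyama   [unconditioned shift]
  hetonyama → etonyama   [h-loss]
  etonyama → etonyam   [apocope]
  etonyam (rule 4 does not apply)
  etonyam → etunyam   [pre-nasal raising]
  giving Ortun etunyam.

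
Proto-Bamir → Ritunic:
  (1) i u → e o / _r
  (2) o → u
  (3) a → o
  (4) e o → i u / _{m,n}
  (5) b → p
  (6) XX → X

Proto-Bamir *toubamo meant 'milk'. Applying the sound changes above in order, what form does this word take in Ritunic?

Ritunic: *toubamo > tuubamu > tuubomu > tuubumu > tuupumu > tupumu  (by vowel merger, vowel merger, pre-nasal raising, unconditioned shift, degemination)

tupumu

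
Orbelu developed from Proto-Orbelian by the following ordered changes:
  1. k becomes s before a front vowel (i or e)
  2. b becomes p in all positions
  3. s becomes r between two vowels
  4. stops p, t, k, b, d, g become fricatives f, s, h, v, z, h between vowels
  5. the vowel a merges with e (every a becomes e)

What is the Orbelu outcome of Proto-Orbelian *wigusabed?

Orbelu: *wigusabed
  wigusabed (rule 1 does not apply)
  wigusabed → wigusaped   [unconditioned shift]
  wigusaped → wiguraped   [rhotacism]
  wiguraped → wihurafed   [intervocalic lenition]
  wihurafed → wihurefed   [vowel merger]
  giving Orbelu wihurefed.

wihurefed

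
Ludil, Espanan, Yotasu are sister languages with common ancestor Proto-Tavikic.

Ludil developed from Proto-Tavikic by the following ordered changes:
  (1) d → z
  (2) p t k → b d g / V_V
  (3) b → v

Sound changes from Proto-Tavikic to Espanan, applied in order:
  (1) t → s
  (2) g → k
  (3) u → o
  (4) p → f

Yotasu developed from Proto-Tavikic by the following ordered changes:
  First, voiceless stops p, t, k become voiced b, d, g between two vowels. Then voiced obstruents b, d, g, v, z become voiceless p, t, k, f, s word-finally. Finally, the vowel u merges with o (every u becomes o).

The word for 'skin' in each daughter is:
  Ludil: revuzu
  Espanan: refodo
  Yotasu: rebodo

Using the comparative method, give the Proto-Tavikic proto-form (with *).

*repudu

Position 5: Ludil has z, Espanan has d, Yotasu has d. Espanan preserves d here (none of its changes turn any other segment into d), so the proto-segment is *d.
Position 6: Ludil has u, Espanan has o, Yotasu has o. Ludil preserves u here (none of its changes turn any other segment into u), so the proto-segment is *u.
Verify the candidate proto-form against each daughter:
Ludil: *repudu
  repudu → repuzu   [unconditioned shift]
  repuzu → rebuzu   [intervocalic voicing]
  rebuzu → revuzu   [unconditioned shift]
  giving Ludil revuzu.
Espanan: *repudu
  repudu (rule 1 does not apply)
  repudu (rule 2 does not apply)
  repudu → repodo   [vowel merger]
  repodo → refodo   [unconditioned shift]
  giving Espanan refodo.
Yotasu: *repudu
  repudu → rebudu   [intervocalic voicing]
  rebudu (rule 2 does not apply)
  rebudu → rebodo   [vowel merger]
  giving Yotasu rebodo.
*repudu is the unique common source.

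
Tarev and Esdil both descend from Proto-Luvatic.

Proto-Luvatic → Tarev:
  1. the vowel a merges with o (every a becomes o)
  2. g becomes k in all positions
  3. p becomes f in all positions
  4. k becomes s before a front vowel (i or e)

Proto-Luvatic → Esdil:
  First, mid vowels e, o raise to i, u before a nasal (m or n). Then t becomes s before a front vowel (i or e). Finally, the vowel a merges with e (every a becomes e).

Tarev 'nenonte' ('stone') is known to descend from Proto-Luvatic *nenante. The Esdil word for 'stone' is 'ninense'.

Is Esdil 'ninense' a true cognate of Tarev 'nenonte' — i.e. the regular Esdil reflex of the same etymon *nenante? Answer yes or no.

yes

Derive the expected Esdil reflex of *nenante:
Esdil: *nenante > ninante > ninanse > ninense  (by pre-nasal raising, palatalisation, vowel merger)
Esdil 'ninense' matches the regular reflex exactly, so the pair is cognate.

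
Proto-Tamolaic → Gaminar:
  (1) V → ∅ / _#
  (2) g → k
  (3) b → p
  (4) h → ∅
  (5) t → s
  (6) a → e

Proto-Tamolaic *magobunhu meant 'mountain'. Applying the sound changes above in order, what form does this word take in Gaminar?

Gaminar: start from *magobunhu.
  rule 1 (apocope): magobunhu → magobunh
  rule 2 (unconditioned shift): magobunh → makobunh
  rule 3 (unconditioned shift): makobunh → makopunh
  rule 4 (h-loss): makopunh → makopun
  rule 5: no change — makopun
  rule 6 (vowel merger): makopun → mekopun
  ⇒ Gaminar mekopun

mekopun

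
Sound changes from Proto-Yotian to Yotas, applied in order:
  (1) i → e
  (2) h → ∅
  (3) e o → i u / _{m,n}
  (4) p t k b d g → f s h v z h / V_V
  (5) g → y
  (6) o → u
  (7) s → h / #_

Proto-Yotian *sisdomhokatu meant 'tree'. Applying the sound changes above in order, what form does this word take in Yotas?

Yotas: *sisdomhokatu > sesdomhokatu > sesdomokatu > sesdumokatu > sesdumohasu > sesdumuhasu > hesdumuhasu  (by vowel merger, h-loss, pre-nasal raising, intervocalic lenition, vowel merger, debuccalisation)

hesdumuhasu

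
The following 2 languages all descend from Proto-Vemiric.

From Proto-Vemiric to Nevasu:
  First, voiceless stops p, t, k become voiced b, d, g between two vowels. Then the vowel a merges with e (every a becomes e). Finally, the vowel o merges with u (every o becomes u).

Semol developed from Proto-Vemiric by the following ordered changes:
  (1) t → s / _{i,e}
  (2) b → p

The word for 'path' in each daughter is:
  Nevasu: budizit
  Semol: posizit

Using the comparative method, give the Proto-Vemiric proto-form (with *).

Position 2: Nevasu has u, Semol has o. Semol preserves o here (none of its changes turn any other segment into o), so the proto-segment is *o.
Position 3: Nevasu has d, Semol has s. Taking the neighbouring segments as reconstructed: Nevasu d could go back to *t or *d; Semol s could go back to *t or *s — the one source consistent with every daughter is *t.
Continuing position by position gives *botizit; check it forward:
Nevasu: start from *botizit.
  rule 1 (intervocalic voicing): botizit → bodizit
  rule 2: no change — bodizit
  rule 3 (vowel merger): bodizit → budizit
  ⇒ Nevasu budizit
Semol: start from *botizit.
  rule 1 (palatalisation): botizit → bosizit
  rule 2 (unconditioned shift): bosizit → posizit
  ⇒ Semol posizit
Only *botizit yields all of Nevasu budizit, Semol posizit.

*botizit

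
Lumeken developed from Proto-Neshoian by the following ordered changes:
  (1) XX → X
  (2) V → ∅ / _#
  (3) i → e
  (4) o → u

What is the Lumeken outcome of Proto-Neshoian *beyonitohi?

Lumeken: *beyonitohi
  beyonitohi (rule 1 does not apply)
  beyonitohi → beyonitoh   [apocope]
  beyonitoh → beyonetoh   [vowel merger]
  beyonetoh → beyunetuh   [vowel merger]
  giving Lumeken beyunetuh.

beyunetuh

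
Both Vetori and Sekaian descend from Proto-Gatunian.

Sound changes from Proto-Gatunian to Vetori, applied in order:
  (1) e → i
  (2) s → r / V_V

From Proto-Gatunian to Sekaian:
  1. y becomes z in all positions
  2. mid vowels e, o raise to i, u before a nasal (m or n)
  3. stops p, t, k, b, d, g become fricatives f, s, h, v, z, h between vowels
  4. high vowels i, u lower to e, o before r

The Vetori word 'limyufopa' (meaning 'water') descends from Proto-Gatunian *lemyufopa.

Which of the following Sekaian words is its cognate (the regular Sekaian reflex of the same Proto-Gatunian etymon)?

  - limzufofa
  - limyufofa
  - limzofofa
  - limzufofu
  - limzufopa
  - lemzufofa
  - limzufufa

limzufofa

Sekaian: *lemyufopa
  lemyufopa → lemzufopa   [unconditioned shift]
  lemzufopa → limzufopa   [pre-nasal raising]
  limzufopa → limzufofa   [intervocalic lenition]
  limzufofa (rule 4 does not apply)
  giving Sekaian limzufofa.
The other candidates each miss or misapply at least one Sekaian change.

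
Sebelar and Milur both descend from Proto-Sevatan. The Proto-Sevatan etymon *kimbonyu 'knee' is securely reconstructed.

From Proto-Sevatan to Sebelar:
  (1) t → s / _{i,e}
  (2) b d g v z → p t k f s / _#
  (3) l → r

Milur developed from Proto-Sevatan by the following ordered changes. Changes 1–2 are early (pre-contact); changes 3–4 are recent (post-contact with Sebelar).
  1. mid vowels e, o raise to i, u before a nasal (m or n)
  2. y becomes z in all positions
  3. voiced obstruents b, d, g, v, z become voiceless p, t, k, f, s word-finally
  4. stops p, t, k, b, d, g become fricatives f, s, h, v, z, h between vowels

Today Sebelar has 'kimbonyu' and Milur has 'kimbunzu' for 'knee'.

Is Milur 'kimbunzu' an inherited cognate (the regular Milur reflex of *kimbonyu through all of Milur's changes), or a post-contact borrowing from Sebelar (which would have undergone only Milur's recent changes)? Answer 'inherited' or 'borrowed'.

If inherited, *kimbonyu would pass through all of Milur's changes:
Milur: *kimbonyu
  kimbonyu → kimbunyu   [pre-nasal raising]
  kimbunyu → kimbunzu   [unconditioned shift]
  kimbunzu (rule 3 does not apply)
  kimbunzu (rule 4 does not apply)
  giving Milur kimbunzu.
If borrowed from Sebelar 'kimbonyu' after the early changes, it would undergo only the recent ones:
  rule 3 (final devoicing): no change (kimbonyu)
  rule 4 (intervocalic lenition): no change (kimbonyu)
  ⇒ as a loan: kimbonyu
Milur 'kimbunzu' matches the inherited outcome exactly, so it is an inherited cognate, not a loan.

inherited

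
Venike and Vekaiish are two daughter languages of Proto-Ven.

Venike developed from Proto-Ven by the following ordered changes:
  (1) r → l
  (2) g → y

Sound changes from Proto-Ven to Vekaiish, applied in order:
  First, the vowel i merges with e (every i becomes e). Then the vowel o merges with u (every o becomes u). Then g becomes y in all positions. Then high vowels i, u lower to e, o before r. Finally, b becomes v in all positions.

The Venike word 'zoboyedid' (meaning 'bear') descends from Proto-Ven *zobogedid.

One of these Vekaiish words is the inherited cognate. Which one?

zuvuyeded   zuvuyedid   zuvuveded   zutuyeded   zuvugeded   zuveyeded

zuvuyeded

Vekaiish: *zobogedid
  zobogedid → zobogeded   [vowel merger]
  zobogeded → zubugeded   [vowel merger]
  zubugeded → zubuyeded   [unconditioned shift]
  zubuyeded (rule 4 does not apply)
  zubuyeded → zuvuyeded   [unconditioned shift]
  giving Vekaiish zuvuyeded.
Among the options, 'zuvuyeded' alone shows every Vekaiish change applied in order.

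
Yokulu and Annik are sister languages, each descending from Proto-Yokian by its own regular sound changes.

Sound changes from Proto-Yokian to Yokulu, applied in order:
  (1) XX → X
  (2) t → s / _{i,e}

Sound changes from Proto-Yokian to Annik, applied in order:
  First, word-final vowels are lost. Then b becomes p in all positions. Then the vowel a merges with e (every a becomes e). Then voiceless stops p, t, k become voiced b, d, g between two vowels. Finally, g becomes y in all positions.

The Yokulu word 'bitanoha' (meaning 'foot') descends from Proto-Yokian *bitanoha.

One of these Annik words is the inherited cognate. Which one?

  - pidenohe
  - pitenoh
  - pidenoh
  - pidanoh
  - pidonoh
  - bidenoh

pidenoh

Annik: *bitanoha > bitanoh > pitanoh > pitenoh > pidenoh  (by apocope, unconditioned shift, vowel merger, intervocalic voicing)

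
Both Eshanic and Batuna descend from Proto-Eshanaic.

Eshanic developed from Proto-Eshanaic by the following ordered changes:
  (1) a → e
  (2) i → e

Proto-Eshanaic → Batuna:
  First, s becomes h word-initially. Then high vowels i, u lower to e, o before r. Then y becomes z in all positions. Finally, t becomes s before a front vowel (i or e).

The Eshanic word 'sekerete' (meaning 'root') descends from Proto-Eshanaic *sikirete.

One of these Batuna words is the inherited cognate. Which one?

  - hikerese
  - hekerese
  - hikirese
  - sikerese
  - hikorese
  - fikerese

Batuna: *sikirete > hikirete > hikerete > hikerese  (by debuccalisation, pre-rhotic lowering, palatalisation)
Only 'hikerese' matches the regular Batuna development of *sikirete.

hikerese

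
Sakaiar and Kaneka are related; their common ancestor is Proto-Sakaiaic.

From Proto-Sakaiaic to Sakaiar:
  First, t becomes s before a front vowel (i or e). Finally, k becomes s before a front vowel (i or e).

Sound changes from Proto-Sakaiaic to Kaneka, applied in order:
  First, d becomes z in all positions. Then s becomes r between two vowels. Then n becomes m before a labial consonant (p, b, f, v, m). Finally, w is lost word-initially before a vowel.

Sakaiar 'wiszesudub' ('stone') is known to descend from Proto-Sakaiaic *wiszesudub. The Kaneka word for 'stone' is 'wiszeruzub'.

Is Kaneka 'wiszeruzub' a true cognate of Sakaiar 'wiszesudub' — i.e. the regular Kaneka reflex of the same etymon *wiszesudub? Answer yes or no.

no

Derive the expected Kaneka reflex of *wiszesudub:
Kaneka: *wiszesudub
  wiszesudub → wiszesuzub   [unconditioned shift]
  wiszesuzub → wiszeruzub   [rhotacism]
  wiszeruzub (rule 3 does not apply)
  wiszeruzub → iszeruzub   [glide loss]
  giving Kaneka iszeruzub.
The regular Kaneka reflex would be 'iszeruzub', but the attested form is 'wiszeruzub'. The correspondence is irregular, so they are not cognates (the Kaneka form has a different source).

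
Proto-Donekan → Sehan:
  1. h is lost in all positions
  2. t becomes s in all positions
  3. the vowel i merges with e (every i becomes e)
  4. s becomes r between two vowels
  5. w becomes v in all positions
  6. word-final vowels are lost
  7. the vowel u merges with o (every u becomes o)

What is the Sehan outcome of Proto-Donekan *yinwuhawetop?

yenvoaverop

Sehan: start from *yinwuhawetop.
  rule 1 (h-loss): yinwuhawetop → yinwuawetop
  rule 2 (unconditioned shift): yinwuawetop → yinwuawesop
  rule 3 (vowel merger): yinwuawesop → yenwuawesop
  rule 4 (rhotacism): yenwuawesop → yenwuawerop
  rule 5 (unconditioned shift): yenwuawerop → yenvuaverop
  rule 6: no change — yenvuaverop
  rule 7 (vowel merger): yenvuaverop → yenvoaverop
  ⇒ Sehan yenvoaverop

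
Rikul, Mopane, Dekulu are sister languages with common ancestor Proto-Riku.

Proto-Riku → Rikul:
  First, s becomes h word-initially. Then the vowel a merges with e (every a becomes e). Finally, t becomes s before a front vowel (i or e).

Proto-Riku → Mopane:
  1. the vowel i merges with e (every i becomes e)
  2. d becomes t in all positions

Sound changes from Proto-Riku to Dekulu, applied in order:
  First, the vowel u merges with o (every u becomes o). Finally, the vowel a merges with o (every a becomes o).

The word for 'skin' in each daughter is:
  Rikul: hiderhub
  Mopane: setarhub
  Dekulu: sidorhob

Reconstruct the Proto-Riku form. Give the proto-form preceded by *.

Position 3: Rikul has d, Mopane has t, Dekulu has d. Rikul preserves d here (none of its changes turn any other segment into d), so the proto-segment is *d.
Position 2: Rikul has i, Mopane has e, Dekulu has i. Rikul preserves i here (none of its changes turn any other segment into i), so the proto-segment is *i.
Position 1: Rikul has h, Mopane has s, Dekulu has s. Mopane preserves s here (none of its changes turn any other segment into s), so the proto-segment is *s.
Continuing position by position gives *sidarhub; check it forward:
Rikul: *sidarhub > hidarhub > hiderhub  (by debuccalisation, vowel merger)
Mopane: *sidarhub > sedarhub > setarhub  (by vowel merger, unconditioned shift)
Dekulu: *sidarhub > sidarhob > sidorhob  (by vowel merger, vowel merger)
Only *sidarhub yields all of Rikul hiderhub, Mopane setarhub, Dekulu sidorhob.

*sidarhub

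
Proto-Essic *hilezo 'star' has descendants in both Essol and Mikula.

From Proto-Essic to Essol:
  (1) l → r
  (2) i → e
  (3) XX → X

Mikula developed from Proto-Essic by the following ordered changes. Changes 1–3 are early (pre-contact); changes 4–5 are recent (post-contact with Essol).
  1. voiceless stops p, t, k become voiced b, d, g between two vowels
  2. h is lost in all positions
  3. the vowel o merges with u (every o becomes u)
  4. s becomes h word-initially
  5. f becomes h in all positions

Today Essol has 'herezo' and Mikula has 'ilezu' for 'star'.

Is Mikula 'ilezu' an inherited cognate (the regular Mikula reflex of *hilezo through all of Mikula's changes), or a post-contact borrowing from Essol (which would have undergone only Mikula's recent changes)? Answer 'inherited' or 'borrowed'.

inherited

If inherited, *hilezo would pass through all of Mikula's changes:
Mikula: *hilezo
  hilezo (rule 1 does not apply)
  hilezo → ilezo   [h-loss]
  ilezo → ilezu   [vowel merger]
  ilezu (rule 4 does not apply)
  ilezu (rule 5 does not apply)
  giving Mikula ilezu.
If borrowed from Essol 'herezo' after the early changes, it would undergo only the recent ones:
  rule 4 (debuccalisation): no change (herezo)
  rule 5 (unconditioned shift): no change (herezo)
  ⇒ as a loan: herezo
Mikula 'ilezu' matches the inherited outcome exactly, so it is an inherited cognate, not a loan.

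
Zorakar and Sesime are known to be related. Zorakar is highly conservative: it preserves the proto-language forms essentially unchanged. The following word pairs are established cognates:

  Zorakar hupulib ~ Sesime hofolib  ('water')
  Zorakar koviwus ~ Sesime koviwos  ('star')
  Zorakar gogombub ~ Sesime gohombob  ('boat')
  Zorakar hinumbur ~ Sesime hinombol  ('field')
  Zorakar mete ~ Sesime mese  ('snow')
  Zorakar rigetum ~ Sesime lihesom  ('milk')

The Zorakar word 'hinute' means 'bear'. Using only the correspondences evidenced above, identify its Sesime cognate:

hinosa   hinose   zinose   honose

hupulib ~ hofolib, koviwus ~ koviwos — Zorakar u corresponds to Sesime o after a consonant, before a consonant other than r, m, n, p, b, f, v.
mete ~ mese — Zorakar t corresponds to Sesime s between vowels (before a front vowel).
Applying these to Zorakar 'hinute':
  hinute → hinote   (u→o after a consonant, before a consonant other than r, m, n, p, b, f, v)
  hinote → hinose   (t→s between vowels (before a front vowel))
So the Sesime cognate is 'hinose'.

hinose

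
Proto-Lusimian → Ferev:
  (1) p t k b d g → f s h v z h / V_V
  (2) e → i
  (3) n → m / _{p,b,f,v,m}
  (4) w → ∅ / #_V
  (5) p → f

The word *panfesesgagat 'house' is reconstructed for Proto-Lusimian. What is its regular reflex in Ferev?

famfisisgahat

Ferev: start from *panfesesgagat.
  rule 1 (intervocalic lenition): panfesesgagat → panfesesgahat
  rule 2 (vowel merger): panfesesgahat → panfisisgahat
  rule 3 (nasal place assimilation): panfisisgahat → pamfisisgahat
  rule 4: no change — pamfisisgahat
  rule 5 (unconditioned shift): pamfisisgahat → famfisisgahat
  ⇒ Ferev famfisisgahat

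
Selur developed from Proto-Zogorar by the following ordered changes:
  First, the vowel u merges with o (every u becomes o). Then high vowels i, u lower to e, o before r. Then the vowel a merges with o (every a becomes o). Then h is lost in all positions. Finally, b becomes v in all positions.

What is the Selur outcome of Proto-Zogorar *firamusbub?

Selur: *firamusbub > firamosbob > feramosbob > feromosbob > feromosvov  (by vowel merger, pre-rhotic lowering, vowel merger, unconditioned shift)

feromosvov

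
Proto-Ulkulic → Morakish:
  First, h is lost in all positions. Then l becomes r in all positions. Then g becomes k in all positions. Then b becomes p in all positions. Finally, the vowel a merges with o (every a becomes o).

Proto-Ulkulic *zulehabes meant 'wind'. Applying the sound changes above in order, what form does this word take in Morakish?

Morakish: *zulehabes
  zulehabes → zuleabes   [h-loss]
  zuleabes → zureabes   [unconditioned shift]
  zureabes (rule 3 does not apply)
  zureabes → zureapes   [unconditioned shift]
  zureapes → zureopes   [vowel merger]
  giving Morakish zureopes.

zureopes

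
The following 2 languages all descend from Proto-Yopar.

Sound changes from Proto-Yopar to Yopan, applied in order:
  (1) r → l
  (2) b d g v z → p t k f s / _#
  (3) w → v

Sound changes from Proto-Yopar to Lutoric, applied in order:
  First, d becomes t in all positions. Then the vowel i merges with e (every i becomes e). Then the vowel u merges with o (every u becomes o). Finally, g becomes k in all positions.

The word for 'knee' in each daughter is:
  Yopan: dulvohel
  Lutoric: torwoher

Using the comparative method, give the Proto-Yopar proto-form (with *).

*durwoher

Position 8: Yopan has l, Lutoric has r. Lutoric preserves r here (none of its changes turn any other segment into r), so the proto-segment is *r.
Position 3: Yopan has l, Lutoric has r. Lutoric preserves r here (none of its changes turn any other segment into r), so the proto-segment is *r.
Position 2: Yopan has u, Lutoric has o. Yopan preserves u here (none of its changes turn any other segment into u), so the proto-segment is *u.
This points to *durwoher. Verify forward in each daughter:
Yopan: *durwoher > dulwohel > dulvohel  (by unconditioned shift, unconditioned shift)
Lutoric: *durwoher
  durwoher → turwoher   [unconditioned shift]
  turwoher (rule 2 does not apply)
  turwoher → torwoher   [vowel merger]
  torwoher (rule 4 does not apply)
  giving Lutoric torwoher.
Only *durwoher yields all of Yopan dulvohel, Lutoric torwoher.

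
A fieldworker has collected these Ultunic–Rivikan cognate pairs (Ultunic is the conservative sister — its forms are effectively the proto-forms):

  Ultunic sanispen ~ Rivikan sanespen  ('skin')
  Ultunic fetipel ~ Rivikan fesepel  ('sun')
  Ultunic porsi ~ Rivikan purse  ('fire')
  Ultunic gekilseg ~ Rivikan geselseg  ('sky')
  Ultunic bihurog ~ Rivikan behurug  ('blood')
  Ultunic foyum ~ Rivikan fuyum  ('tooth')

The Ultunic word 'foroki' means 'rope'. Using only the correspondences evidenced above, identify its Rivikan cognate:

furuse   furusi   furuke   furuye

furuse

porsi ~ purse — Ultunic o corresponds to Rivikan u after a consonant, before r.
bihurog ~ behurug, foyum ~ fuyum — Ultunic o corresponds to Rivikan u after a consonant, before a consonant other than r, m, n, p, b, f, v.
gekilseg ~ geselseg — Ultunic k corresponds to Rivikan s between vowels (before a front vowel).
porsi ~ purse — Ultunic i corresponds to Rivikan e word-finally.
Applying these to Ultunic 'foroki':
  foroki → furoki   (o→u after a consonant, before r)
  furoki → furuki   (o→u after a consonant, before a consonant other than r, m, n, p, b, f, v)
  furuki → furusi   (k→s between vowels (before a front vowel))
  furusi → furuse   (i→e word-finally)
So the Rivikan cognate is 'furuse'.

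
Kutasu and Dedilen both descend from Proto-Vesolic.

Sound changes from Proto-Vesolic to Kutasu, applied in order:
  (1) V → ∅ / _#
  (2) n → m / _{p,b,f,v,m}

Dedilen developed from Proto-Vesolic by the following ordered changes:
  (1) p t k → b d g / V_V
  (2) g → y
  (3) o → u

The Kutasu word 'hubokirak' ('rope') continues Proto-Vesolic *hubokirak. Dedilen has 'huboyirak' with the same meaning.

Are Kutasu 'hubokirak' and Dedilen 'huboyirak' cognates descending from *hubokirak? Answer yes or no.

no

Derive the expected Dedilen reflex of *hubokirak:
Dedilen: *hubokirak > hubogirak > huboyirak > hubuyirak  (by intervocalic voicing, unconditioned shift, vowel merger)
The regular Dedilen reflex would be 'hubuyirak', but the attested form is 'huboyirak'. The correspondence is irregular, so they are not cognates (the Dedilen form has a different source).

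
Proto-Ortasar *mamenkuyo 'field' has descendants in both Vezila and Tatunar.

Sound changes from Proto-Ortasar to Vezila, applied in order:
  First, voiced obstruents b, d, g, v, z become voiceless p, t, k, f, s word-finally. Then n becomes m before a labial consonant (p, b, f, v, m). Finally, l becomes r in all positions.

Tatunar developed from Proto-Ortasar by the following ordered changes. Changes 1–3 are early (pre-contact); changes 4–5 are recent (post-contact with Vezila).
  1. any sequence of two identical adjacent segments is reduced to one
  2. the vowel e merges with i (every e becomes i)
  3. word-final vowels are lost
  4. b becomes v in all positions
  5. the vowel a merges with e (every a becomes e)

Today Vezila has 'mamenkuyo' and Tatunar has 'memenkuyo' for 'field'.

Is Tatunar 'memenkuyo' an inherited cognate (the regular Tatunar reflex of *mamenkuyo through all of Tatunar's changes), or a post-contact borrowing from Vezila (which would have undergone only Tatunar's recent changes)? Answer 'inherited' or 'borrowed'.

borrowed

If inherited, *mamenkuyo would pass through all of Tatunar's changes:
Tatunar: *mamenkuyo
  mamenkuyo (rule 1 does not apply)
  mamenkuyo → maminkuyo   [vowel merger]
  maminkuyo → maminkuy   [apocope]
  maminkuy (rule 4 does not apply)
  maminkuy → meminkuy   [vowel merger]
  giving Tatunar meminkuy.
If borrowed from Vezila 'mamenkuyo' after the early changes, it would undergo only the recent ones:
  rule 4 (unconditioned shift): no change (mamenkuyo)
  rule 5 (vowel merger): mamenkuyo → memenkuyo
  ⇒ as a loan: memenkuyo
Tatunar 'memenkuyo' matches the loan outcome 'memenkuyo', not the inherited 'meminkuy' — it skipped the early Tatunar changes, so it was borrowed from Vezila.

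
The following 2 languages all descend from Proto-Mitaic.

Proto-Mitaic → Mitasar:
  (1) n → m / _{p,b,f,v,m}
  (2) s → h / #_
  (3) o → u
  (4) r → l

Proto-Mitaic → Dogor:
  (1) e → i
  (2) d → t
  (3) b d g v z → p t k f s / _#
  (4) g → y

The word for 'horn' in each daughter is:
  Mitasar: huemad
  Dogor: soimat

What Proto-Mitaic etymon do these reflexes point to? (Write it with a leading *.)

*soemad

Position 6: Mitasar has d, Dogor has t. Mitasar preserves d here (none of its changes turn any other segment into d), so the proto-segment is *d.
Position 3: Mitasar has e, Dogor has i. Mitasar preserves e here (none of its changes turn any other segment into e), so the proto-segment is *e.
Position 2: Mitasar has u, Dogor has o. Dogor preserves o here (none of its changes turn any other segment into o), so the proto-segment is *o.
Verify the candidate proto-form against each daughter:
Mitasar: *soemad > hoemad > huemad  (by debuccalisation, vowel merger)
Dogor: *soemad > soimad > soimat  (by vowel merger, unconditioned shift)
*soemad is the unique common source.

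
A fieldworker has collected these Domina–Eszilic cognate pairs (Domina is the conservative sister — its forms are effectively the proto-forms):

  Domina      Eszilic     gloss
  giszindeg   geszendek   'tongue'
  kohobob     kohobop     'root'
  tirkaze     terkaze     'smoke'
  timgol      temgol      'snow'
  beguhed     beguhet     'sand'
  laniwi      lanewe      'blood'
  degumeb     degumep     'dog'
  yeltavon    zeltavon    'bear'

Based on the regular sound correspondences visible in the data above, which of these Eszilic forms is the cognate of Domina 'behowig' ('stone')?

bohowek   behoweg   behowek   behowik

behowek

giszindeg ~ geszendek, laniwi ~ lanewe — Domina i corresponds to Eszilic e after a consonant, before a consonant other than r, m, n, p, b, f, v.
giszindeg ~ geszendek — Domina g corresponds to Eszilic k word-finally.
Applying these to Domina 'behowig':
  behowig → behoweg   (i→e after a consonant, before a consonant other than r, m, n, p, b, f, v)
  behoweg → behowek   (g→k word-finally)
So the Eszilic cognate is 'behowek'.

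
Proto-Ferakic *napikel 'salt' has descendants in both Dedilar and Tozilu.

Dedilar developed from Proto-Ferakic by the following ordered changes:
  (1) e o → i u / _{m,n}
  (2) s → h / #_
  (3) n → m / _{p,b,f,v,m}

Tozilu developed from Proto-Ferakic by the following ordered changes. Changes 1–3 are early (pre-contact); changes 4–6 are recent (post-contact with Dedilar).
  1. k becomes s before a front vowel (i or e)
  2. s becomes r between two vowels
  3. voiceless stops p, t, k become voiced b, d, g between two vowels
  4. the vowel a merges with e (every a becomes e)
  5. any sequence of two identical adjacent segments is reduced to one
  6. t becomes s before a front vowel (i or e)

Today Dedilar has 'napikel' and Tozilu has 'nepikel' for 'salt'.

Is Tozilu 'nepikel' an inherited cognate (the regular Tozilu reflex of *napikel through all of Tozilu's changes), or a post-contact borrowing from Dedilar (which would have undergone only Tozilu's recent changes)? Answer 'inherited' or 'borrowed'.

borrowed

If inherited, *napikel would pass through all of Tozilu's changes:
Tozilu: *napikel
  napikel → napisel   [palatalisation]
  napisel → napirel   [rhotacism]
  napirel → nabirel   [intervocalic voicing]
  nabirel → nebirel   [vowel merger]
  nebirel (rule 5 does not apply)
  nebirel (rule 6 does not apply)
  giving Tozilu nebirel.
If borrowed from Dedilar 'napikel' after the early changes, it would undergo only the recent ones:
  rule 4 (vowel merger): napikel → nepikel
  rule 5 (degemination): no change (nepikel)
  rule 6 (palatalisation): no change (nepikel)
  ⇒ as a loan: nepikel
Tozilu 'nepikel' matches the loan outcome 'nepikel', not the inherited 'nebirel' — it skipped the early Tozilu changes, so it was borrowed from Dedilar.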